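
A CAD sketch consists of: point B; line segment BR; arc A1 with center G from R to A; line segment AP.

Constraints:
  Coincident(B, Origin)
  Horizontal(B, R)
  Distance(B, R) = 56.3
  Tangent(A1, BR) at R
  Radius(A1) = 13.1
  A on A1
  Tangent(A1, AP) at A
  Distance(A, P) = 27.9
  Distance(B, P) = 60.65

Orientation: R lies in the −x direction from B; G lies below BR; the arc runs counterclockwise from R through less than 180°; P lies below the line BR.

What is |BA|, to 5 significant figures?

68.939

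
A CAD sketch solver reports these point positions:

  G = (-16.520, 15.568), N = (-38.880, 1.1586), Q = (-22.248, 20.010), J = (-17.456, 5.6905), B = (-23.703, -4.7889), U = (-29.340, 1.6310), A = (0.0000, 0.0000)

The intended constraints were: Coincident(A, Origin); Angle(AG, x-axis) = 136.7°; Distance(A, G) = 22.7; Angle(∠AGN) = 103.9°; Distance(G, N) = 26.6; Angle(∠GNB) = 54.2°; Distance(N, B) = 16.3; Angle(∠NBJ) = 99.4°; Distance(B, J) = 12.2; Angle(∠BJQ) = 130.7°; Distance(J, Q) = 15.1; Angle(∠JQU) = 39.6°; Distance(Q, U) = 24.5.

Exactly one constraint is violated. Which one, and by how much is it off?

Distance(Q, U) = 24.5 — off by 4.80.

A = (0.00, 0.00) ✓; AG at 136.7° ✓; |AG| = 22.70 ✓; ∠AGN = 103.9° ✓; |GN| = 26.60 ✓; ∠GNB = 54.20° ✓; |NB| = 16.30 ✓; ∠NBJ = 99.40° ✓; |BJ| = 12.20 ✓; ∠BJQ = 130.7° ✓; |JQ| = 15.10 ✓; ∠JQU = 39.60° ✓; |QU| = 19.70 ✗.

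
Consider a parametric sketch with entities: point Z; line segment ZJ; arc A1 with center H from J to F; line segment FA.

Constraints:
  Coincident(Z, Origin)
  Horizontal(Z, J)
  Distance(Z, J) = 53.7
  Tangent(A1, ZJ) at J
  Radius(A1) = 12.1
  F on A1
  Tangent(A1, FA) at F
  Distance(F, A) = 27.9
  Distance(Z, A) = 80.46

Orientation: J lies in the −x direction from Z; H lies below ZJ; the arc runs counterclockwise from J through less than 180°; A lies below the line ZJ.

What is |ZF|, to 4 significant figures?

66.18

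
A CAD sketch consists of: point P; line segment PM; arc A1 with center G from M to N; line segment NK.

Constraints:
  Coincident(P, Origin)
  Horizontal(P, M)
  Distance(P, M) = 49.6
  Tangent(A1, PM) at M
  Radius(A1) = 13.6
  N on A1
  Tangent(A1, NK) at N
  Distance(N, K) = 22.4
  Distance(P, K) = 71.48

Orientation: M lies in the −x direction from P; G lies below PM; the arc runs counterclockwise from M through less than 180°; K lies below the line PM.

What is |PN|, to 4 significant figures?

64.87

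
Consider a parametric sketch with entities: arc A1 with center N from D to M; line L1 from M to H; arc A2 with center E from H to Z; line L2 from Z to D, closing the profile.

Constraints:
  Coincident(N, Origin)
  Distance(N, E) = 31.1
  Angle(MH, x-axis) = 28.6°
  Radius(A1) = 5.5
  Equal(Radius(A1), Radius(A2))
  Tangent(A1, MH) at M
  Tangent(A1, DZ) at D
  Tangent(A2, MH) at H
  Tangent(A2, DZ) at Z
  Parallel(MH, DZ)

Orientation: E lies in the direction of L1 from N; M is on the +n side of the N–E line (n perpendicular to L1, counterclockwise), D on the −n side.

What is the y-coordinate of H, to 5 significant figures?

19.716

Tangency of A1 to both parallel lines with radius 5.5 puts M and D at N ± 5.5·n: M = (-2.6328, 4.8289), D = (2.6328, -4.8289). Equal radii place H and Z the same way about E: H = E + 5.5·n = (24.672, 19.716), Z = E − 5.5·n = (29.938, 10.058). So H.y = 19.716.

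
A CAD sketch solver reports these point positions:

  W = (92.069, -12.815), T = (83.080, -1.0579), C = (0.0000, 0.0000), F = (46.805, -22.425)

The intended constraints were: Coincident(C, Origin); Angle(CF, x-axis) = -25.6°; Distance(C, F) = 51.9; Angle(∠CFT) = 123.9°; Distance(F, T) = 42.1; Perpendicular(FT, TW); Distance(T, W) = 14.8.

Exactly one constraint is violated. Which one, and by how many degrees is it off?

Perpendicular(FT, TW) — off by 6.90°.

C = (0.00, 0.00) ✓; CF at -25.60° ✓; |CF| = 51.90 ✓; ∠CFT = 123.9° ✓; |FT| = 42.10 ✓; ∠(FT, TW) = 83.10° ✗; |TW| = 14.80 ✓.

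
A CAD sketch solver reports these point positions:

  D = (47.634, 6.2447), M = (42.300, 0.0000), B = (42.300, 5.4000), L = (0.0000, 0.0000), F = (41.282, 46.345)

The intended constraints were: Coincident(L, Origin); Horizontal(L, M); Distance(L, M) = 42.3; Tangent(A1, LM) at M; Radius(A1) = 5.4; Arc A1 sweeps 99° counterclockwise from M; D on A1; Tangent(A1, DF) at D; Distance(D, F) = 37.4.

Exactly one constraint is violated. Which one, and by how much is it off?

Distance(D, F) = 37.4 — off by 3.20.

L = (0.00, 0.00) ✓; L.y = 0.00, M.y = 0.00 ✓; |LM| = 42.30 ✓; ∠(BM, ML) = 90.00° ✓; |BM| = 5.400 ✓; bearing(B→D) − bearing(B→M) = 99.00° ✓; |BD| = 5.400 ✓; ∠(BD, DF) = 90.00° ✓; |DF| = 40.60 ✗.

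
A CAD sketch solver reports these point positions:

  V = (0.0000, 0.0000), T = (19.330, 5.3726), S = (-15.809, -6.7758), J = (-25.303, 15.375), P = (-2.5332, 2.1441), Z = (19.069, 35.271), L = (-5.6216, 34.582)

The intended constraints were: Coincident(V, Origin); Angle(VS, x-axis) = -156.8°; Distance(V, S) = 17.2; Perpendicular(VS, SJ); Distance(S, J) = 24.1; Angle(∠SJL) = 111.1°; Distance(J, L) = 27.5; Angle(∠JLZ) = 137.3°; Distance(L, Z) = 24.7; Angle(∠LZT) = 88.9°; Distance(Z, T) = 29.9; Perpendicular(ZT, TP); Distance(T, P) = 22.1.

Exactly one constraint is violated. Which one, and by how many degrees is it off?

Perpendicular(ZT, TP) — off by 7.90°.

V = (0.00, 0.00) ✓; VS at -156.8° ✓; |VS| = 17.20 ✓; ∠(VS, SJ) = 90.00° ✓; |SJ| = 24.10 ✓; ∠SJL = 111.1° ✓; |JL| = 27.50 ✓; ∠JLZ = 137.3° ✓; |LZ| = 24.70 ✓; ∠LZT = 88.90° ✓; |ZT| = 29.90 ✓; ∠(ZT, TP) = 82.10° ✗; |TP| = 22.10 ✓.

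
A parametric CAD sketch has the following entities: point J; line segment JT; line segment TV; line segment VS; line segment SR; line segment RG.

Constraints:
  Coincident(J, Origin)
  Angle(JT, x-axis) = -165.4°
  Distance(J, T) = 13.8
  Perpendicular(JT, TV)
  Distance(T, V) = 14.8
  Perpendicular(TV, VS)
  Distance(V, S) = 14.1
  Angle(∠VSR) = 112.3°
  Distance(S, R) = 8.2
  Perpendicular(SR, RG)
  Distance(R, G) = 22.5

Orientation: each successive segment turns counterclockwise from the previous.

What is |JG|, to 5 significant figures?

17.456

J is at the origin; JT runs at -165.4° with length 13.8, so T = (-13.354, -3.4786). JT is perpendicular to TV, so TV runs at -75.400°; with |TV| = 14.8, V = (-9.6238, -17.801). The perpendicularity gives VS at right angles to TV, so VS runs at 14.600°; with |VS| = 14.1, S = (4.0209, -14.246). ∠VSR = 112.3° gives SR at 82.300° from the x-axis; with |SR| = 8.2, R = (5.1196, -6.1204). SR is perpendicular to RG, so RG runs at 172.30°; with |RG| = 22.5, G = (-17.177, -3.1057). Then |JG| = |G − J| = 17.456.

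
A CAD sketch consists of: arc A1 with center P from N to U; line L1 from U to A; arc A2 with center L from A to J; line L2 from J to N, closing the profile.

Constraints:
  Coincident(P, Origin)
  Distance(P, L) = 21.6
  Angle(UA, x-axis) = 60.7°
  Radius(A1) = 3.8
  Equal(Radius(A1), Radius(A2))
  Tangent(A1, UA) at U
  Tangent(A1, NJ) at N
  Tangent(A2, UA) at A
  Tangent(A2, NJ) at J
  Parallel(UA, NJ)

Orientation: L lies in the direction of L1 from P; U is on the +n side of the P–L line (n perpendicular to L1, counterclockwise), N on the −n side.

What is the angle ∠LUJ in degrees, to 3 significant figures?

9.41°

The slot axis is L1's direction at 60.7°, so u = (cos 60.7°, sin 60.7°) = (0.489, 0.872) and n = (−sin 60.7°, cos 60.7°) = (-0.872, 0.489). P is at the origin and L lies 21.6 along u from P, so L = 21.6·u = (10.6, 18.8). Tangency of A1 to both parallel lines with radius 3.8 puts U and N at P ± 3.8·n: U = (-3.31, 1.86), N = (3.31, -1.86). Equal radii place A and J the same way about L: A = L + 3.8·n = (7.26, 20.7), J = L − 3.8·n = (13.9, 17.0). Then cos ∠LUJ = UL·UJ / (|UL||UJ|), giving 9.41°.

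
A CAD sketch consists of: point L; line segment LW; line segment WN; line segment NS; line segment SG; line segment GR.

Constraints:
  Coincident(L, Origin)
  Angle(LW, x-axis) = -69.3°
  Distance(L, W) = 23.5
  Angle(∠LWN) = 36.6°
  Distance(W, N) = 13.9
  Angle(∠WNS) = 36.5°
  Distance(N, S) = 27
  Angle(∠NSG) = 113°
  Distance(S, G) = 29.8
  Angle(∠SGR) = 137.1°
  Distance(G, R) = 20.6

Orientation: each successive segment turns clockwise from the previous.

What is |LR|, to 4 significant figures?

66.84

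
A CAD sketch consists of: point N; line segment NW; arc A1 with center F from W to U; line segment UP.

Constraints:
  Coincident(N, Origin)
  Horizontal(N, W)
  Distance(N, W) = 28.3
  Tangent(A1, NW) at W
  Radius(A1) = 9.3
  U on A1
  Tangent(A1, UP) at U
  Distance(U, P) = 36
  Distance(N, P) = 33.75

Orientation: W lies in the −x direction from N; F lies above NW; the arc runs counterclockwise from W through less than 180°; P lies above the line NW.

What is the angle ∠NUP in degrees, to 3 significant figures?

66.7°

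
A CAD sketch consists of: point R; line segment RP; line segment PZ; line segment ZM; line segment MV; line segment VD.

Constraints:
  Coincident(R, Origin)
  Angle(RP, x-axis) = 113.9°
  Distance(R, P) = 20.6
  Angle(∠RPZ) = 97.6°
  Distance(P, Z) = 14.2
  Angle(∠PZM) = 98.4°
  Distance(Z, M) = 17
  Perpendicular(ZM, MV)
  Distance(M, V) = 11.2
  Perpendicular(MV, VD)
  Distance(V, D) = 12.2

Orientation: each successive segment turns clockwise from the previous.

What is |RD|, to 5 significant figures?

15.486

R is at the origin; RP runs at 113.9° with length 20.6, so P = (-8.3459, 18.834). ∠RPZ = 97.6° gives PZ at 31.500° from the x-axis; with |PZ| = 14.2, Z = (3.7616, 26.253). ∠PZM = 98.4° gives ZM at -50.100° from the x-axis; with |ZM| = 17.0, M = (14.666, 13.211). The perpendicularity gives MV at right angles to ZM, so MV runs at -140.10°; with |MV| = 11.2, V = (6.0740, 6.0271). MV ⟂ VD, so VD runs at 129.90°; with |VD| = 12.2, D = (-1.7517, 15.386). Then |RD| = |D − R| = 15.486.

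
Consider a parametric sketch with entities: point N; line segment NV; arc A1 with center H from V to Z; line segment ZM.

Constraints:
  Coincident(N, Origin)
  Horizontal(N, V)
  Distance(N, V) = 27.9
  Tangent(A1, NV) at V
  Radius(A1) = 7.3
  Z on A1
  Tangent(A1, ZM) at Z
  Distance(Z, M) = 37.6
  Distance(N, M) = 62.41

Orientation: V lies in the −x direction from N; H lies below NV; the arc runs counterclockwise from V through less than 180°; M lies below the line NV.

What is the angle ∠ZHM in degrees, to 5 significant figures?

79.013°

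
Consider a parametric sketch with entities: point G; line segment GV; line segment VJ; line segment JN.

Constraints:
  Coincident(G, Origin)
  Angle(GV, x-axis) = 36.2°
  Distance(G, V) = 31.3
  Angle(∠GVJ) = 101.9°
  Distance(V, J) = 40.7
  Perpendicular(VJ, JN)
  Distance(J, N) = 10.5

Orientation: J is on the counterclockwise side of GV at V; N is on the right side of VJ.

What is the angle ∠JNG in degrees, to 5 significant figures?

48.905°

∠GVJ = 101.9°, so VJ runs at 36.2° + (180° − 101.9°) = 114.30° from the x-axis; with |VJ| = 40.7, J = V + 40.7·(cos 114.30°, sin 114.30°) = (8.5092, 55.580). VJ ⟂ JN; with |JN| = 10.5 on the right of VJ, N = J + 10.5·(0.91140, 0.41151) = (18.079, 59.901). Then cos ∠JNG = NJ·NG / (|NJ||NG|), giving 48.905°.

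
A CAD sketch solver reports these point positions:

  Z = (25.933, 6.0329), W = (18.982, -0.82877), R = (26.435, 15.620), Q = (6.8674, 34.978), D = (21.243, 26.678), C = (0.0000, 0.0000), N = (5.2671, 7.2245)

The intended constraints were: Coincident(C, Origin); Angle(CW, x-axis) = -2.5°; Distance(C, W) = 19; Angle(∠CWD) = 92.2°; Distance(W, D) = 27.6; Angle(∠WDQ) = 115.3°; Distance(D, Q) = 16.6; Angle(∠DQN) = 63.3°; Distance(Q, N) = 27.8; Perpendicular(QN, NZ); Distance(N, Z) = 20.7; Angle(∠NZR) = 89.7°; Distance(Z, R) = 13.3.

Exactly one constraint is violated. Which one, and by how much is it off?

Distance(Z, R) = 13.3 — off by 3.70.

C = (0.00, 0.00) ✓; CW at -2.500° ✓; |CW| = 19.00 ✓; ∠CWD = 92.20° ✓; |WD| = 27.60 ✓; ∠WDQ = 115.3° ✓; |DQ| = 16.60 ✓; ∠DQN = 63.30° ✓; |QN| = 27.80 ✓; ∠(QN, NZ) = 90.00° ✓; |NZ| = 20.70 ✓; ∠NZR = 89.70° ✓; |ZR| = 9.600 ✗.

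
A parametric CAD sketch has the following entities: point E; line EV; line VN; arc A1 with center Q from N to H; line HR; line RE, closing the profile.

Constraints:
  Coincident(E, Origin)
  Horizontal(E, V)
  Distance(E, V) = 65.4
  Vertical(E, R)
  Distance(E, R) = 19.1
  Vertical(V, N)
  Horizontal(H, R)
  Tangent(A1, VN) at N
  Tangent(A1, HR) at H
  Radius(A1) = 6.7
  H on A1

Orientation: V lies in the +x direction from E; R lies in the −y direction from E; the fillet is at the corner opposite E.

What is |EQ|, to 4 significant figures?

60.00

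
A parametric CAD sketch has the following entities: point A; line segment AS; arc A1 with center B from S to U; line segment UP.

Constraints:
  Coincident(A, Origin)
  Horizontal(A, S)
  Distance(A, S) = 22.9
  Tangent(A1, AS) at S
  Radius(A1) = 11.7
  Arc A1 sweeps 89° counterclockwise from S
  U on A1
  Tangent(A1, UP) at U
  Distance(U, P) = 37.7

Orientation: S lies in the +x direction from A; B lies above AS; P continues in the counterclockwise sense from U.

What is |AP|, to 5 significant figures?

60.520

On A1, S sits at bearing -90° from B; an 89° counterclockwise sweep puts U at bearing -1°, so U = B + 11.7·(cos -1°, sin -1°) = (34.598, 11.496). Since A1 is tangent to UP there, BU ⟂ UP, so UP runs along (−sin -1°, cos -1°); with |UP| = 37.7, P = (35.256, 49.190). Then |AP| = |P − A| = 60.520.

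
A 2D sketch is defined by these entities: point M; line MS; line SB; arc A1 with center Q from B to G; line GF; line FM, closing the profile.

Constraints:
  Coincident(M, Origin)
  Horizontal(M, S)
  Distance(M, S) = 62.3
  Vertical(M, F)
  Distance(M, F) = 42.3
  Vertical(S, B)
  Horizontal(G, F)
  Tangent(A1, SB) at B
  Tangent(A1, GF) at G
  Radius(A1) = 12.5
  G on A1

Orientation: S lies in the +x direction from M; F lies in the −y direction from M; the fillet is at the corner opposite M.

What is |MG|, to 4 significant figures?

65.34

M is at the origin; MS is horizontal with |MS| = 62.3 and S on the +x side, so S = (62.30, 0.000). MF is vertical with |MF| = 42.3 and F on the −y side, so F = (0.000, -42.30). The virtual corner opposite M is at (62.30, -42.30). Since A1 is tangent to SB there, QB ⟂ SB and tangency of A1 to GF means the radius QG is perpendicular to GF, with radius 12.5, so the center Q sits 12.5 in from both sides at Q = (49.80, -29.80). That places the tangent points at B = (62.30, -29.80) on SB and G = (49.80, -42.30) on GF. Then |MG| = |G − M| = 65.34.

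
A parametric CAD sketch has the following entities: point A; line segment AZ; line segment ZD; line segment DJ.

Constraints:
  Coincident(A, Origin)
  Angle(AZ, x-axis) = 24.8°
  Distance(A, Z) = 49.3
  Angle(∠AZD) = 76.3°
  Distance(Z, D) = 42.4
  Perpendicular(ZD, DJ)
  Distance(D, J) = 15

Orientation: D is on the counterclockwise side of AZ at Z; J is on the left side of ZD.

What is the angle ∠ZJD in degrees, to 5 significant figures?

70.518°

∠AZD = 76.3°, so ZD runs at 24.8° + (180° − 76.3°) = 128.50° from the x-axis; with |ZD| = 42.4, D = Z + 42.4·(cos 128.50°, sin 128.50°) = (18.359, 53.862). The perpendicularity gives DJ at right angles to ZD; with |DJ| = 15.0 on the left of ZD, J = D + 15.0·(-0.78261, -0.62251) = (6.6197, 44.524). Then cos ∠ZJD = JZ·JD / (|JZ||JD|), giving 70.518°.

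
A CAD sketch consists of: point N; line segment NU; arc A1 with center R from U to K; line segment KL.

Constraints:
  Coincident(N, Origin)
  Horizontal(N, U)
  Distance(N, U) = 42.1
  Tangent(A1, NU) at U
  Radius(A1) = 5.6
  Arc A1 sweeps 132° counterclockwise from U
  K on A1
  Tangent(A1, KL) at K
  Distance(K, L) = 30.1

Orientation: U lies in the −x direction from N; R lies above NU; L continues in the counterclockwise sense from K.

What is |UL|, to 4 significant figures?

35.51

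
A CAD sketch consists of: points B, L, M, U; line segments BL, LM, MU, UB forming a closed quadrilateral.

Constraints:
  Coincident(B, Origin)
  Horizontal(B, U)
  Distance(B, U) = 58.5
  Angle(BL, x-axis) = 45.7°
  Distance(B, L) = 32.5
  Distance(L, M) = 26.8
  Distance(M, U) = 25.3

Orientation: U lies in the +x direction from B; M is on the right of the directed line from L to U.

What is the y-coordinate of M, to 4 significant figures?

-1.381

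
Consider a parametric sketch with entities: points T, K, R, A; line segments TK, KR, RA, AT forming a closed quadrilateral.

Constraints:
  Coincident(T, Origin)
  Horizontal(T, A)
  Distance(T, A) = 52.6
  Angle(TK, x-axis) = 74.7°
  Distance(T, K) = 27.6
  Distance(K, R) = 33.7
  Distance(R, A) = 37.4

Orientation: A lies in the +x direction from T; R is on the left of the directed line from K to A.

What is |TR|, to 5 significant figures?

53.174

Checks: |KR| = 33.70 ✓; |RA| = 37.40 ✓.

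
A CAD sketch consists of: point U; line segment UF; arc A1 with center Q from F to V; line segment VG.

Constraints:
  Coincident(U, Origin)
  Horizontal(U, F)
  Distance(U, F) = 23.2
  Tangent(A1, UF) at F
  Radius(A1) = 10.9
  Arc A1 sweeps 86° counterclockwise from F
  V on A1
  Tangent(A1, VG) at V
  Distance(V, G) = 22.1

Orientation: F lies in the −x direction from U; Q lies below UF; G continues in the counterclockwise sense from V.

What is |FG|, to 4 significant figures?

34.50

U is at the origin; U and F share the same y with |UF| = 23.2 and F on the −x side, so F = (-23.20, 0.000). The tangent condition forces QF to be normal to UF, so Q = F + (0, -10.9) = (-23.20, -10.90). On A1, F sits at bearing 90° from Q; an 86° counterclockwise sweep puts V at bearing 176°, so V = Q + 10.9·(cos 176°, sin 176°) = (-34.07, -10.14). A1 meets VG tangentially, so QV is at right angles to VG, so VG runs along (−sin 176°, cos 176°); with |VG| = 22.1, G = (-35.62, -32.19). Then |FG| = |G − F| = 34.50.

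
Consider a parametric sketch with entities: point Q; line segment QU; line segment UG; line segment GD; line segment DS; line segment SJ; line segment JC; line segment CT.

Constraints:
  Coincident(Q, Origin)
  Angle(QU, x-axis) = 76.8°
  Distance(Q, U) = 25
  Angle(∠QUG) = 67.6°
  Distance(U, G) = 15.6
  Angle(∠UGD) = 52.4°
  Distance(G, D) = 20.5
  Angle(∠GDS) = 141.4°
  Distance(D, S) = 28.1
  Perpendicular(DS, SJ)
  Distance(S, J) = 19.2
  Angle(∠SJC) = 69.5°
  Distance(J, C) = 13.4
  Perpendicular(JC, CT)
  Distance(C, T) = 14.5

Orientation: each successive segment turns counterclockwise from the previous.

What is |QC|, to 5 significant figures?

30.370

Q is at the origin; QU runs at 76.8° with length 25.0, so U = (5.7088, 24.339). ∠QUG = 67.6° gives UG at -170.80° from the x-axis; with |UG| = 15.6, G = (-9.6906, 21.845). ∠UGD = 52.4° gives GD at -43.200° from the x-axis; with |GD| = 20.5, D = (5.2533, 7.8121). ∠GDS = 141.4° gives DS at -4.6000° from the x-axis; with |DS| = 28.1, S = (33.263, 5.5585). The perpendicularity gives SJ at right angles to DS, so SJ runs at 85.400°; with |SJ| = 19.2, J = (34.803, 24.697). ∠SJC = 69.5° gives JC at -164.10° from the x-axis; with |JC| = 13.4, C = (21.915, 21.026). Then |QC| = |C − Q| = 30.370.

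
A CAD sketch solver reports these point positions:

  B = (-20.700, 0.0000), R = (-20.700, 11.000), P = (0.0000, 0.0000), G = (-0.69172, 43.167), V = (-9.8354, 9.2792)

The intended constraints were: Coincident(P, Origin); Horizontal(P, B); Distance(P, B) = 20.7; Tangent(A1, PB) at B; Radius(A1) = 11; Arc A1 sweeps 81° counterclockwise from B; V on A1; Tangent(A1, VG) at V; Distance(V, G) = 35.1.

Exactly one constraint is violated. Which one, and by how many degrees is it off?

Tangent(A1, VG) at V — off by 6.10°.

P = (0.00, 0.00) ✓; P.y = 0.00, B.y = 0.00 ✓; |PB| = 20.70 ✓; ∠(RB, BP) = 90.00° ✓; |RB| = 11.00 ✓; bearing(R→V) − bearing(R→B) = 81.00° ✓; |RV| = 11.00 ✓; ∠(RV, VG) = 96.10° ✗; |VG| = 35.10 ✓.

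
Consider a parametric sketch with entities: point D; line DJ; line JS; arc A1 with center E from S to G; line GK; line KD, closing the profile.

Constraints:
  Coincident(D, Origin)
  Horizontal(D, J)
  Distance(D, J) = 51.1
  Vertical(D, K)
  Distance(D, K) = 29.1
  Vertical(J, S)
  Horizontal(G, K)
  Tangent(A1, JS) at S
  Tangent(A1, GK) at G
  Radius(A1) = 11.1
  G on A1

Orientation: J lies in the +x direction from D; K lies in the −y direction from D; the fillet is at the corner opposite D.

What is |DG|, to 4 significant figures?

49.47

D is at the origin; D and J share the same y with |DJ| = 51.1 and J on the +x side, so J = (51.10, 0.000). D and K share the same x with |DK| = 29.1 and K on the −y side, so K = (0.000, -29.10). The virtual corner opposite D is at (51.10, -29.10). A1 meets JS tangentially, so ES is at right angles to JS and the tangent condition forces EG to be normal to GK, with radius 11.1, so the center E sits 11.1 in from both sides at E = (40.00, -18.00). That places the tangent points at S = (51.10, -18.00) on JS and G = (40.00, -29.10) on GK. Then |DG| = |G − D| = 49.47.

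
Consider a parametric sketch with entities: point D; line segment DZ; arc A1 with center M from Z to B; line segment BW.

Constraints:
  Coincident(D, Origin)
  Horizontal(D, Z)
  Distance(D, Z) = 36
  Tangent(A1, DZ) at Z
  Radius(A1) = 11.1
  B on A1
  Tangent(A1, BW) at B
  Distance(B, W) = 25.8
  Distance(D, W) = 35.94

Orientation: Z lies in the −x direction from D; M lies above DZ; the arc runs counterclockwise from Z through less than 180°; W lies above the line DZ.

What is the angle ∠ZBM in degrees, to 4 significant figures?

54.76°

Checks: |MB| = 11.10 ✓; ∠(MB, BW) = 90.00° ✓; |BW| = 25.80 ✓; |DW| = 35.94 ✓.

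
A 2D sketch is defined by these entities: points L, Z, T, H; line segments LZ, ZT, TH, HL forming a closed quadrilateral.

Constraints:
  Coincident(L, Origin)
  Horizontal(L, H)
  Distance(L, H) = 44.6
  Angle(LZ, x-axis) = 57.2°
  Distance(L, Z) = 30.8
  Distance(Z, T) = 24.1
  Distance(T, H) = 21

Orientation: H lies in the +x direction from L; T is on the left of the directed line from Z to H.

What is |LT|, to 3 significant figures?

45.1

Checks: |ZT| = 24.10 ✓; |TH| = 21.00 ✓.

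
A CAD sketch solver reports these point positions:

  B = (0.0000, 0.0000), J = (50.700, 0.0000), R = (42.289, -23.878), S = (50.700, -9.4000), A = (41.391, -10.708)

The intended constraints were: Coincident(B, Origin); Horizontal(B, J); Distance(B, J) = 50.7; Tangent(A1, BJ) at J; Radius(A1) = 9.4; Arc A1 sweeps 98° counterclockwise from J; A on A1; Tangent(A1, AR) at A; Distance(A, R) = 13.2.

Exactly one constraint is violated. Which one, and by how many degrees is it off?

Tangent(A1, AR) at A — off by 4.10°.

B = (0.00, 0.00) ✓; B.y = 0.00, J.y = 0.00 ✓; |BJ| = 50.70 ✓; ∠(SJ, JB) = 90.00° ✓; |SJ| = 9.400 ✓; bearing(S→A) − bearing(S→J) = 98.00° ✓; |SA| = 9.400 ✓; ∠(SA, AR) = 94.10° ✗; |AR| = 13.20 ✓.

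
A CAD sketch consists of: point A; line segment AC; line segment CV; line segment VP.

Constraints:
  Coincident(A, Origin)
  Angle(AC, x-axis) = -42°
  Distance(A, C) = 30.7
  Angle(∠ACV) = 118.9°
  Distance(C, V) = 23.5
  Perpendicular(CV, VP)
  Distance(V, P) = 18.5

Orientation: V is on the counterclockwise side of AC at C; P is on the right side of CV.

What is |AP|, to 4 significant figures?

59.40

A is at the origin; AC runs at -42.0° with length 30.7, so C = 30.7·(cos -42.0°, sin -42.0°) = (22.81, -20.54). ∠ACV = 118.9°, so CV runs at -42.0° + (180° − 118.9°) = 19.10° from the x-axis; with |CV| = 23.5, V = C + 23.5·(cos 19.10°, sin 19.10°) = (45.02, -12.85). CV is perpendicular to VP; with |VP| = 18.5 on the right of CV, P = V + 18.5·(0.3272, -0.9449) = (51.07, -30.33). Then |AP| = |P − A| = 59.40.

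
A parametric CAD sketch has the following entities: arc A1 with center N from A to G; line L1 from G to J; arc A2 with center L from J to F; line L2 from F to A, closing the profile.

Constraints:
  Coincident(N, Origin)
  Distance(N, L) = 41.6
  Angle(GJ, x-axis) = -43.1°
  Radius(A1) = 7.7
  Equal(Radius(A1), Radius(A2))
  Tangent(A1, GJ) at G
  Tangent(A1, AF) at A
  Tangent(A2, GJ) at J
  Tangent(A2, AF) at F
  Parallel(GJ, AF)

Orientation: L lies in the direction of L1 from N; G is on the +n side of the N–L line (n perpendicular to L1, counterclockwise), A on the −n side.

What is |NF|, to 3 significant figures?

42.3

Tangency of A1 to both parallel lines with radius 7.7 puts G and A at N ± 7.7·n: G = (5.26, 5.62), A = (-5.26, -5.62). Equal radii place J and F the same way about L: J = L + 7.7·n = (35.6, -22.8), F = L − 7.7·n = (25.1, -34.0). Then |NF| = |F − N| = 42.3.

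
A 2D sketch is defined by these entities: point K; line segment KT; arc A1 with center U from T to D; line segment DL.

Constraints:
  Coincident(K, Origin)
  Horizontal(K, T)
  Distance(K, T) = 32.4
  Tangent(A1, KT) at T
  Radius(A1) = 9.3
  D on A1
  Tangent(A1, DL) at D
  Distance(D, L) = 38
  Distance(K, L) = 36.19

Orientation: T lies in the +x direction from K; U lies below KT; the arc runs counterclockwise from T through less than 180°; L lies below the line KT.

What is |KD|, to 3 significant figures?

25.0

Checks: |KT| = 32.40 ✓; |UD| = 9.300 ✓; ∠(UD, DL) = 90.00° ✓; |DL| = 38.00 ✓; |KL| = 36.19 ✓.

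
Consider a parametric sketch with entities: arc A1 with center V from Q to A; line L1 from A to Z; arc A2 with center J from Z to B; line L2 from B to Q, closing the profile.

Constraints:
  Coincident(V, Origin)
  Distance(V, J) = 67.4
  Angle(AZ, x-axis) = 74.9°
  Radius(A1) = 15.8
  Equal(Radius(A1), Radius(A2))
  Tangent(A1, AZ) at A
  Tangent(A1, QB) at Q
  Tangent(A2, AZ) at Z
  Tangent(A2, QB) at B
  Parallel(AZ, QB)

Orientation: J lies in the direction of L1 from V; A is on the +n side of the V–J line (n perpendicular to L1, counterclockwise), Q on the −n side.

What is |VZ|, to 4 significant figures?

69.23

Tangency of A1 to both parallel lines with radius 15.8 puts A and Q at V ± 15.8·n: A = (-15.25, 4.116), Q = (15.25, -4.116). Equal radii place Z and B the same way about J: Z = J + 15.8·n = (2.304, 69.19), B = J − 15.8·n = (32.81, 60.96). Then |VZ| = |Z − V| = 69.23.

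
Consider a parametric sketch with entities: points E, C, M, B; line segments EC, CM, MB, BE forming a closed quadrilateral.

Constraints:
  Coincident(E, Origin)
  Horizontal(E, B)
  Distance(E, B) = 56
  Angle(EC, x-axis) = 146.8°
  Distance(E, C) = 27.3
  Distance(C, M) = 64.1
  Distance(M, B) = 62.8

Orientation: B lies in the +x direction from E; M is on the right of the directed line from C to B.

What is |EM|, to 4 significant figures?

41.86

Checks: |CM| = 64.10 ✓; |MB| = 62.80 ✓.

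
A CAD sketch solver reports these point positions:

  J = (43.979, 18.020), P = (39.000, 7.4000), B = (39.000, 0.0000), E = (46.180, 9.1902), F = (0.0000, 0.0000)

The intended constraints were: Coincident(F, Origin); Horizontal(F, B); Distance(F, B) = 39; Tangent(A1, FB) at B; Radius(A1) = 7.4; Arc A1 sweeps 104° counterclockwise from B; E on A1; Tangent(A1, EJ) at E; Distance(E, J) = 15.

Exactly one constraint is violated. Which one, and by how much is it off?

Distance(E, J) = 15 — off by 5.90.

F = (0.00, 0.00) ✓; F.y = 0.00, B.y = 0.00 ✓; |FB| = 39.00 ✓; ∠(PB, BF) = 90.00° ✓; |PB| = 7.400 ✓; bearing(P→E) − bearing(P→B) = 104.0° ✓; |PE| = 7.400 ✓; ∠(PE, EJ) = 90.00° ✓; |EJ| = 9.100 ✗.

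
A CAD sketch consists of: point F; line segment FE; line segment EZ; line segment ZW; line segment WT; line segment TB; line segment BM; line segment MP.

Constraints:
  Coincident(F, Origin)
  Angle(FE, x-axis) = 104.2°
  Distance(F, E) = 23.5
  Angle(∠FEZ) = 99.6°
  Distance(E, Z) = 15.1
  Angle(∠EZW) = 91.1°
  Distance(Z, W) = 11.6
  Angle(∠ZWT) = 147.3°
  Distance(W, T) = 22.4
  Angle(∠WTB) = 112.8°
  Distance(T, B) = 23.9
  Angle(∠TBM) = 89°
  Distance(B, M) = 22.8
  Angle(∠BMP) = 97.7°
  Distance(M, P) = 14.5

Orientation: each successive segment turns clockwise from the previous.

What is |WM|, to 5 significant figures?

32.254

∠WTB = 112.8° gives TB at -165.00° from the x-axis; with |TB| = 23.9, B = (-13.190, -10.025). ∠TBM = 89.0° gives BM at 104.00° from the x-axis; with |BM| = 22.8, M = (-18.706, 12.098). Then |WM| = |M − W| = 32.254.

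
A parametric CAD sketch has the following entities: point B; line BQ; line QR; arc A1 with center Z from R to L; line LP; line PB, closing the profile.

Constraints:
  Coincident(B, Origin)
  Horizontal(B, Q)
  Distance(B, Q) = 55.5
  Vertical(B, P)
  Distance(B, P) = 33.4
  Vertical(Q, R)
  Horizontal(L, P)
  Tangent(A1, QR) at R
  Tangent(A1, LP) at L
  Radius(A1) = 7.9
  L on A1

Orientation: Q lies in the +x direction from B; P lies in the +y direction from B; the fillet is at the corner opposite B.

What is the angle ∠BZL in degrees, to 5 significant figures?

118.18°

The virtual corner opposite B is at (55.500, 33.400). A1 meets QR tangentially, so ZR is at right angles to QR and A1 meets LP tangentially, so ZL is at right angles to LP, with radius 7.9, so the center Z sits 7.9 in from both sides at Z = (47.600, 25.500). That places the tangent points at R = (55.500, 25.500) on QR and L = (47.600, 33.400) on LP. Then cos ∠BZL = ZB·ZL / (|ZB||ZL|), giving 118.18°.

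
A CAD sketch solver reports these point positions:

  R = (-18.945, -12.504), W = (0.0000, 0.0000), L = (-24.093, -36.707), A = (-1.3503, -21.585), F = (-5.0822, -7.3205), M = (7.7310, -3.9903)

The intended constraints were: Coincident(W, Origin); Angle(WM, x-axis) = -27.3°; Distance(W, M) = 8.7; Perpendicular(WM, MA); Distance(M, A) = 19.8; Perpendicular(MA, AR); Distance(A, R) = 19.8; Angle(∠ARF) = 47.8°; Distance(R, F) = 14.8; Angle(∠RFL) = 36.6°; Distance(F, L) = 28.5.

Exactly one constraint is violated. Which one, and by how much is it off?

Distance(F, L) = 28.5 — off by 6.50.

W = (0.00, 0.00) ✓; WM at -27.30° ✓; |WM| = 8.700 ✓; ∠(WM, MA) = 90.00° ✓; |MA| = 19.80 ✓; ∠(MA, AR) = 90.00° ✓; |AR| = 19.80 ✓; ∠ARF = 47.80° ✓; |RF| = 14.80 ✓; ∠RFL = 36.60° ✓; |FL| = 35.00 ✗.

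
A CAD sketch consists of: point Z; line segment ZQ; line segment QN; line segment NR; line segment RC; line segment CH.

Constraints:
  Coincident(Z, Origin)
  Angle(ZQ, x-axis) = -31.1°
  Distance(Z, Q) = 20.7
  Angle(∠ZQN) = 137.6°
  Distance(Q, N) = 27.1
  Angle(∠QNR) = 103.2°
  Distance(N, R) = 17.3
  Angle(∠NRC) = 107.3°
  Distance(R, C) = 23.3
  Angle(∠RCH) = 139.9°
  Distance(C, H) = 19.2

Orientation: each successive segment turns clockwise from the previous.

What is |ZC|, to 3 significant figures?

30.1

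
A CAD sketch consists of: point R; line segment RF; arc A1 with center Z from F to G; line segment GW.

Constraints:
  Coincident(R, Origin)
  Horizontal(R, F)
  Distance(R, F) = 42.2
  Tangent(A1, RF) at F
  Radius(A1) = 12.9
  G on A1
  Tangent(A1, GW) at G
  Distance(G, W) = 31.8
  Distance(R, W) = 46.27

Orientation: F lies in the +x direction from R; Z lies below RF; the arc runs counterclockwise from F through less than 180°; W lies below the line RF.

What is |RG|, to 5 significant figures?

31.255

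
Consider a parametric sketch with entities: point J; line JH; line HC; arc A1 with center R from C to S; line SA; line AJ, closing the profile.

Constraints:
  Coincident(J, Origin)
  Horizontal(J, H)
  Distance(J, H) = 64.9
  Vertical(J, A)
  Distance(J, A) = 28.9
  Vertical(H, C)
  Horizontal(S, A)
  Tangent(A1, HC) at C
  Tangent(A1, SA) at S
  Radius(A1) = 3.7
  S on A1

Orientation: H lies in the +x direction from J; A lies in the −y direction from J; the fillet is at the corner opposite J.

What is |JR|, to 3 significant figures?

66.2

J is at the origin; JH is horizontal with |JH| = 64.9 and H on the +x side, so H = (64.9, 0.00). J and A share the same x with |JA| = 28.9 and A on the −y side, so A = (0.00, -28.9). The virtual corner opposite J is at (64.9, -28.9). Tangency of A1 to HC means the radius RC is perpendicular to HC and since A1 is tangent to SA there, RS ⟂ SA, with radius 3.7, so the center R sits 3.7 in from both sides at R = (61.2, -25.2). Then |JR| = |R − J| = 66.2.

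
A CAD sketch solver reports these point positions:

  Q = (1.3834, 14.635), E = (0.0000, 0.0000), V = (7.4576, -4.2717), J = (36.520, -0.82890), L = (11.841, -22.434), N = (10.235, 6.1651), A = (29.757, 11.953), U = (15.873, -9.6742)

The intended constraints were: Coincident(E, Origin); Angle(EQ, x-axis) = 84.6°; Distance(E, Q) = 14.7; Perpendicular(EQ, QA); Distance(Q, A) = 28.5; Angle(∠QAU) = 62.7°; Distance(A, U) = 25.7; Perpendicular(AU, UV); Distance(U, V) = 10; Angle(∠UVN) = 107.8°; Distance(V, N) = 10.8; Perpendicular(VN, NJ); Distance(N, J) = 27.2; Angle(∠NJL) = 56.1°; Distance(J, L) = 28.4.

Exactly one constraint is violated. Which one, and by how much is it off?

Distance(J, L) = 28.4 — off by 4.40.

E = (0.00, 0.00) ✓; EQ at 84.60° ✓; |EQ| = 14.70 ✓; ∠(EQ, QA) = 90.00° ✓; |QA| = 28.50 ✓; ∠QAU = 62.70° ✓; |AU| = 25.70 ✓; ∠(AU, UV) = 90.00° ✓; |UV| = 10.00 ✓; ∠UVN = 107.8° ✓; |VN| = 10.80 ✓; ∠(VN, NJ) = 90.00° ✓; |NJ| = 27.20 ✓; ∠NJL = 56.10° ✓; |JL| = 32.80 ✗.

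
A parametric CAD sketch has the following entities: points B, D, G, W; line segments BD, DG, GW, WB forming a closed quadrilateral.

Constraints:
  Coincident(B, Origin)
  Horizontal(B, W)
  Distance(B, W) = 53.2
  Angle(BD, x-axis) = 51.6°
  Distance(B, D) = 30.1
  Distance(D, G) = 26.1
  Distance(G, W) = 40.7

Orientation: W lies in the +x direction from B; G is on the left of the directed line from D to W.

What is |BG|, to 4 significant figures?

55.61

Checks: |DG| = 26.10 ✓; |GW| = 40.70 ✓.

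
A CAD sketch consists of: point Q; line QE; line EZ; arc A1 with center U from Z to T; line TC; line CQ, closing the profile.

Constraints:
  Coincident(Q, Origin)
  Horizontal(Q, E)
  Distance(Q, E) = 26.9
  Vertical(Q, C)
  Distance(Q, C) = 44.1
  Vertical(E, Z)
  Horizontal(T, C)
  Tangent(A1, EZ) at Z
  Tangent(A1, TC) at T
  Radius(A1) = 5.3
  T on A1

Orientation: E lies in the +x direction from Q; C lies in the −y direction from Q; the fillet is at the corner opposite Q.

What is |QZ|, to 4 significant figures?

47.21

Q is at the origin; QE is horizontal with |QE| = 26.9 and E on the +x side, so E = (26.90, 0.000). QC is vertical with |QC| = 44.1 and C on the −y side, so C = (0.000, -44.10). The virtual corner opposite Q is at (26.90, -44.10). Tangency of A1 to EZ means the radius UZ is perpendicular to EZ and the tangent condition forces UT to be normal to TC, with radius 5.3, so the center U sits 5.3 in from both sides at U = (21.60, -38.80). That places the tangent points at Z = (26.90, -38.80) on EZ and T = (21.60, -44.10) on TC. Then |QZ| = |Z − Q| = 47.21.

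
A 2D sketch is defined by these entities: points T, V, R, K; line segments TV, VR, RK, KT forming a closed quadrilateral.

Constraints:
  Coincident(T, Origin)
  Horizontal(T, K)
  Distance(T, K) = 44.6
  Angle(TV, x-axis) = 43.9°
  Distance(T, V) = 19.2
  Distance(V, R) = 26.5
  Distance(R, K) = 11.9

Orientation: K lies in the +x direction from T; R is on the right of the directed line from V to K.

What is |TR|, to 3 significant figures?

33.8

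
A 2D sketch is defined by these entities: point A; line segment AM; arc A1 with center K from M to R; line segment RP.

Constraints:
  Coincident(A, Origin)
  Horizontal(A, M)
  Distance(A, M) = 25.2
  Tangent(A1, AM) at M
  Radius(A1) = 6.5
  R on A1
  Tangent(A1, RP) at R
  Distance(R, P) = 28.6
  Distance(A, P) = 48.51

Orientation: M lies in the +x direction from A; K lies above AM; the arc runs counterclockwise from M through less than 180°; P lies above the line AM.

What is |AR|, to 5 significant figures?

32.225

A is at the origin; AM is horizontal with |AM| = 25.2 and M on the +x side, so M = (25.200, 0.0000). The tangent condition forces KM to be normal to AM, so K = M + (0, 6.5) = (25.200, 6.5000). Since KR ⟂ RP (tangency), |KP| = √(6.5² + 28.6²) = 29.329 regardless of where R sits on A1. So P lies on both circle(A, 48.51) and circle(K, 29.329); the above-AM intersection is P = (34.183, 34.420). R is the foot of the tangent from P: R = (31.675, 5.9299).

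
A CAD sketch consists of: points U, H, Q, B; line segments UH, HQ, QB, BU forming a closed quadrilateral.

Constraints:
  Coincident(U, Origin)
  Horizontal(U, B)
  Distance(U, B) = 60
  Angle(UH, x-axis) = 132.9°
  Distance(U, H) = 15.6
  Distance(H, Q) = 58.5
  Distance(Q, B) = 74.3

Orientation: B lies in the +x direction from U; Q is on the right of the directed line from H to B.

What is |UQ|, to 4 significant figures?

45.83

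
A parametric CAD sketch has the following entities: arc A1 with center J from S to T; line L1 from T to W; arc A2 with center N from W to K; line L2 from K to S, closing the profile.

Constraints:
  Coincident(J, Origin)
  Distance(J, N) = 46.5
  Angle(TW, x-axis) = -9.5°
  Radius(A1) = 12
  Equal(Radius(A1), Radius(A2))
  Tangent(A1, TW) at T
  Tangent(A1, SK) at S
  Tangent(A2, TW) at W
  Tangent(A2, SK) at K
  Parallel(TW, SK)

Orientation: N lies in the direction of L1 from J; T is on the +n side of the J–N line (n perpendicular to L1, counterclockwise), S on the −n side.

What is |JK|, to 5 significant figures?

48.023

The slot axis is L1's direction at -9.5°, so u = (cos -9.5°, sin -9.5°) = (0.98629, -0.16505) and n = (−sin -9.5°, cos -9.5°) = (0.16505, 0.98629). J is at the origin and N lies 46.5 along u from J, so N = 46.5·u = (45.862, -7.6747). Tangency of A1 to both parallel lines with radius 12.0 puts T and S at J ± 12.0·n: T = (1.9806, 11.835), S = (-1.9806, -11.835). Equal radii place W and K the same way about N: W = N + 12.0·n = (47.843, 4.1607), K = N − 12.0·n = (43.882, -19.510). Then |JK| = |K − J| = 48.023.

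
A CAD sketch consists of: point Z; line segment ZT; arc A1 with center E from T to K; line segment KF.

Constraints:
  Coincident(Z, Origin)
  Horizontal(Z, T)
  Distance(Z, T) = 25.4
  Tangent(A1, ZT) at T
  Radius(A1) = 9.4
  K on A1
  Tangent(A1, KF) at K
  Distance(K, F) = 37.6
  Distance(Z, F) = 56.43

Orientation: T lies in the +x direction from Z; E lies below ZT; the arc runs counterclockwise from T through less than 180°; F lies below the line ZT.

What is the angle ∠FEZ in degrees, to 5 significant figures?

116.87°

Checks: |EK| = 9.400 ✓; ∠(EK, KF) = 90.00° ✓; |KF| = 37.60 ✓; |ZF| = 56.43 ✓.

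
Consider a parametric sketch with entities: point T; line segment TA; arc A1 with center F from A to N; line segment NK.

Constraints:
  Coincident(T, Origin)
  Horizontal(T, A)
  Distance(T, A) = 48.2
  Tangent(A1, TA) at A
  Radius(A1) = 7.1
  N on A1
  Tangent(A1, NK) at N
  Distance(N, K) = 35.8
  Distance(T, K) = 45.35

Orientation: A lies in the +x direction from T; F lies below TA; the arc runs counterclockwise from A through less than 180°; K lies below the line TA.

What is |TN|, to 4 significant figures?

41.96

T is at the origin; T and A share the same y with |TA| = 48.2 and A on the +x side, so A = (48.20, 0.000). Since A1 is tangent to TA there, FA ⟂ TA, so F = A + (0, -7.1) = (48.20, -7.100). Since FN ⟂ NK (tangency), |FK| = √(7.1² + 35.8²) = 36.50 regardless of where N sits on A1. So K lies on both circle(T, 45.35) and circle(F, 36.50); the below-TA intersection is K = (26.74, -36.62). N is the foot of the tangent from K: N = (41.75, -4.123).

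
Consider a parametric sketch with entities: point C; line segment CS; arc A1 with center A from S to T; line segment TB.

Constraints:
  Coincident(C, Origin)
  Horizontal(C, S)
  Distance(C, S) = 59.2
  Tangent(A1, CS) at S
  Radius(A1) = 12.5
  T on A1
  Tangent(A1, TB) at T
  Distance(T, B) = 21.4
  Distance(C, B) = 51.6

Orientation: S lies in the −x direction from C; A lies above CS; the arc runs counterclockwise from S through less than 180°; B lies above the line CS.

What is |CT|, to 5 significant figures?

48.017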